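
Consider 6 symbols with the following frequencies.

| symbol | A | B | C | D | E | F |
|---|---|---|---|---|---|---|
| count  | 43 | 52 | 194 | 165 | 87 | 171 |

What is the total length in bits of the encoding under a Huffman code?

1701

Greedily combine the two least-frequent nodes:
merge A(43) and B(52): 95
merge E(87) and 95: 182
merge D(165) and F(171): 336
merge 182 and C(194): 376
merge 336 and 376: 712
The encoded length is the sum of every internal node's weight: 95 + 182 + 336 + 376 + 712 = 1701 bits.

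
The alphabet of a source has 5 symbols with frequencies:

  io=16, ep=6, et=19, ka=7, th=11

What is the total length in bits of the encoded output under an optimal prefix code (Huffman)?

131

Greedily combine the two least-frequent nodes:
merge ep(6) and ka(7): 13
merge th(11) and 13: 24
merge io(16) and et(19): 35
merge 24 and 35: 59
Each symbol's bit-cost is frequency × depth; summing gives 131 bits (equivalently 13 + 24 + 35 + 59).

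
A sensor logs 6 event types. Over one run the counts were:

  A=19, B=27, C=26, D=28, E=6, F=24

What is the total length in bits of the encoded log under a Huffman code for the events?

Greedily combine the two least-frequent nodes:
merge E(6) and A(19): 25
merge F(24) and 25: 49
merge C(26) and B(27): 53
merge D(28) and 49: 77
merge 53 and 77: 130
Total encoded bits = sum of merged weights = 25 + 49 + 53 + 77 + 130 = 334.

334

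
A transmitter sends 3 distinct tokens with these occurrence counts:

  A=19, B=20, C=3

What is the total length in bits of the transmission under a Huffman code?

Greedily combine the two least-frequent nodes:
merge C(3) and A(19): 22
merge B(20) and 22: 42
The encoded length is the sum of every internal node's weight: 22 + 42 = 64 bits.

64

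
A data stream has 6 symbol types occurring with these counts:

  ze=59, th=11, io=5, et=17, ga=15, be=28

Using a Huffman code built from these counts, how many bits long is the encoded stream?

303

Build the Huffman tree bottom-up:
io(5) + th(11) → 16
ga(15) + 16 → 31
et(17) + be(28) → 45
31 + 45 → 76
ze(59) + 76 → 135
The encoded length is the sum of every internal node's weight: 16 + 31 + 45 + 76 + 135 = 303 bits.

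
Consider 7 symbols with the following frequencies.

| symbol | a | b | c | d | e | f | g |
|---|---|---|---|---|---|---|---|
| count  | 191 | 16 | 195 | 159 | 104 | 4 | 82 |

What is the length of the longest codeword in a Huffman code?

5

Merge the two lowest-weight nodes at each step:
merge f(4) and b(16): 20
merge 20 and g(82): 102
merge 102 and e(104): 206
merge d(159) and a(191): 350
merge c(195) and 206: 401
merge 350 and 401: 751
The first pair merged (f, b) ends up deepest, at depth 5.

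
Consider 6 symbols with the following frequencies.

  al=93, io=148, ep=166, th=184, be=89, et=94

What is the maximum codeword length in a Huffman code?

3

Merge the two lowest-weight nodes at each step:
combine be(89), al(93) → 182
combine et(94), io(148) → 242
combine ep(166), 182 → 348
combine th(184), 242 → 426
combine 348, 426 → 774
The first pair merged (be, al) ends up deepest, at depth 3.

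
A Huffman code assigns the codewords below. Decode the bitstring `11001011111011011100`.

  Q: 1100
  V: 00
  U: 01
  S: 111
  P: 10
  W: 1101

Read left to right; each codeword is recognised as soon as it completes (prefix code):
  1100→Q | 10→P | 111→S | 1101→W | 10→P | 111→S | 00→V
Decoded message: QPSWPSV

QPSWPSV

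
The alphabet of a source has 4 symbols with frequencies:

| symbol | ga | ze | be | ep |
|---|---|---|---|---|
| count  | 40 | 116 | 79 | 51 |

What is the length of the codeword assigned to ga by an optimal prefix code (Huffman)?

Build the tree from the bottom:
combine ga(40), ep(51) → 91
combine be(79), 91 → 170
combine ze(116), 170 → 286
The subtree containing ga is merged 3 times, so code length = 3.

3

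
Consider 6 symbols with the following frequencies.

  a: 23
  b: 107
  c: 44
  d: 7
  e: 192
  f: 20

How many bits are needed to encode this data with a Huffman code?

765

Greedily combine the two least-frequent nodes:
combine d(7), f(20) → 27
combine a(23), 27 → 50
combine c(44), 50 → 94
combine 94, b(107) → 201
combine e(192), 201 → 393
Total encoded bits = sum of merged weights = 27 + 50 + 94 + 201 + 393 = 765.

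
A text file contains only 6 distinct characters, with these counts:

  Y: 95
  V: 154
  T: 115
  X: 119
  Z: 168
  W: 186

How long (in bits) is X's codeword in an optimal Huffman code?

Huffman merges, smallest pair first:
combine Y(95), T(115) → 210
combine X(119), V(154) → 273
combine Z(168), W(186) → 354
combine 210, 273 → 483
combine 354, 483 → 837
The subtree containing X is merged 3 times, so code length = 3.

3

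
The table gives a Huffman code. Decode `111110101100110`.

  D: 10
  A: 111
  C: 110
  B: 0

Read left to right; each codeword is recognised as soon as it completes (prefix code):
  111→A | 110→C | 10→D | 110→C | 0→B | 110→C
Decoded message: ACDCBC

ACDCBC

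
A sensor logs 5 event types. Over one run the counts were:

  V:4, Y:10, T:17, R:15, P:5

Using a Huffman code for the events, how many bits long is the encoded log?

111

Greedily combine the two least-frequent nodes:
merge V(4) and P(5): 9
merge 9 and Y(10): 19
merge R(15) and T(17): 32
merge 19 and 32: 51
Total encoded bits = sum of merged weights = 9 + 19 + 32 + 51 = 111.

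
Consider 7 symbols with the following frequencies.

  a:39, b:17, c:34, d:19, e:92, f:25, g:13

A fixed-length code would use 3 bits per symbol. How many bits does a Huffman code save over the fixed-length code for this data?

110

Fixed-length: 3 bits × 239 symbols = 717 bits.
Huffman merges:
g(13) + b(17) → 30
d(19) + f(25) → 44
30 + c(34) → 64
a(39) + 44 → 83
64 + 83 → 147
e(92) + 147 → 239
Huffman total = 30 + 44 + 64 + 83 + 147 + 239 = 607 bits.
Saving = 717 − 607 = 110 bits.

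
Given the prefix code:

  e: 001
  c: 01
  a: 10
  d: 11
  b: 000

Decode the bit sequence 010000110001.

cbcae

Read left to right; each codeword is recognised as soon as it completes (prefix code):
  01→c | 000→b | 01→c | 10→a | 001→e
Decoded message: cbcae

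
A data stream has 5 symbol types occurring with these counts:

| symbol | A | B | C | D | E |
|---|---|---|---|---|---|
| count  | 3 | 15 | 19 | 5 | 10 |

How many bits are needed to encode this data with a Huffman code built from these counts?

111

Build the Huffman tree bottom-up:
merge A(3) and D(5): 8
merge 8 and E(10): 18
merge B(15) and 18: 33
merge C(19) and 33: 52
The encoded length is the sum of every internal node's weight: 8 + 18 + 33 + 52 = 111 bits.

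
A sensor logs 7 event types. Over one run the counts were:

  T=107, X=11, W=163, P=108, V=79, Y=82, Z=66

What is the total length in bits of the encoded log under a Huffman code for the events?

1654

Merge the two smallest weights repeatedly:
merge X(11) and Z(66): 77
merge 77 and V(79): 156
merge Y(82) and T(107): 189
merge P(108) and 156: 264
merge W(163) and 189: 352
merge 264 and 352: 616
Each symbol's bit-cost is frequency × depth; summing gives 1654 bits (equivalently 77 + 156 + 189 + 264 + 352 + 616).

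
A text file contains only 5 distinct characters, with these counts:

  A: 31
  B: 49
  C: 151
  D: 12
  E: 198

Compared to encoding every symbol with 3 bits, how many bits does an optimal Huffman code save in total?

504

Fixed-length: 3 bits × 441 symbols = 1323 bits.
Huffman merges:
merge D(12) and A(31): 43
merge 43 and B(49): 92
merge 92 and C(151): 243
merge E(198) and 243: 441
Huffman total = 43 + 92 + 243 + 441 = 819 bits.
Saving = 1323 − 819 = 504 bits.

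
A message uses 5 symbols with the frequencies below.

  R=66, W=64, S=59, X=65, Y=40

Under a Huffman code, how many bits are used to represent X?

2

Huffman merges, smallest pair first:
merge Y(40) and S(59): 99
merge W(64) and X(65): 129
merge R(66) and 99: 165
merge 129 and 165: 294
X sits 2 levels below the root, so its codeword is 2 bits.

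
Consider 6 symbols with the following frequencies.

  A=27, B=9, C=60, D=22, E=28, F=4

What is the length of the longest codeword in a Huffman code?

4

Merge the two lowest-weight nodes at each step:
F(4) + B(9) → 13
13 + D(22) → 35
A(27) + E(28) → 55
35 + 55 → 90
C(60) + 90 → 150
The rarest symbols sit at the bottom; the longest codeword is 4 bits.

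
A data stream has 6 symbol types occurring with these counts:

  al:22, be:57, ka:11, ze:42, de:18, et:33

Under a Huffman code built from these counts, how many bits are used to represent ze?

Build the tree from the bottom:
combine ka(11), de(18) → 29
combine al(22), 29 → 51
combine et(33), ze(42) → 75
combine 51, be(57) → 108
combine 75, 108 → 183
ze sits 2 levels below the root, so its codeword is 2 bits.

2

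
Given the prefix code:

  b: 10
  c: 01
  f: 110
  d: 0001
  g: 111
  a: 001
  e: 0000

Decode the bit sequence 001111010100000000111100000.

Read left to right; each codeword is recognised as soon as it completes (prefix code):
  001→a | 111→g | 01→c | 01→c | 0000→e | 0000→e | 111→g | 10→b | 0000→e
Decoded message: agcceegbe

agcceegbe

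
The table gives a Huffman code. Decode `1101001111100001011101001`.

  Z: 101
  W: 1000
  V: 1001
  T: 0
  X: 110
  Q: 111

Read left to right; each codeword is recognised as soon as it completes (prefix code):
  110→X | 1001→V | 111→Q | 1000→W | 0→T | 101→Z | 110→X | 1001→V
Decoded message: XVQWTZXV

XVQWTZXV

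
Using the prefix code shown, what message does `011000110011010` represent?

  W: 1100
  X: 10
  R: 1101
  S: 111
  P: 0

Read left to right; each codeword is recognised as soon as it completes (prefix code):
  0→P | 1100→W | 0→P | 1100→W | 1101→R | 0→P
Decoded message: PWPWRP

PWPWRP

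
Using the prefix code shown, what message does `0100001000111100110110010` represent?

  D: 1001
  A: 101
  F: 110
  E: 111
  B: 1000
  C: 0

Read left to right; each codeword is recognised as soon as it completes (prefix code):
  0→C | 1000→B | 0→C | 1000→B | 111→E | 1001→D | 101→A | 1001→D | 0→C
Decoded message: CBCBEDADC

CBCBEDADC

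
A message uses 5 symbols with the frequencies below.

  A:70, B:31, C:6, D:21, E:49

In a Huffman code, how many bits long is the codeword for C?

4

Huffman merges, smallest pair first:
combine C(6), D(21) → 27
combine 27, B(31) → 58
combine E(49), 58 → 107
combine A(70), 107 → 177
C sits 4 levels below the root, so its codeword is 4 bits.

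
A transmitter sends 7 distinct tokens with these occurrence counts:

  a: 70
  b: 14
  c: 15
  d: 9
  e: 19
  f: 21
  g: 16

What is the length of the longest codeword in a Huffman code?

4

Merge the two lowest-weight nodes at each step:
combine d(9), b(14) → 23
combine c(15), g(16) → 31
combine e(19), f(21) → 40
combine 23, 31 → 54
combine 40, 54 → 94
combine a(70), 94 → 164
The first pair merged (d, b) ends up deepest, at depth 4.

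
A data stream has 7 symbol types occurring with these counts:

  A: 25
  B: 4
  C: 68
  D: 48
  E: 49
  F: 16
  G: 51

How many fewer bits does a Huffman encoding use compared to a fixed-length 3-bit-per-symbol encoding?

Fixed-length: 3 bits × 261 symbols = 783 bits.
Huffman merges:
combine B(4), F(16) → 20
combine 20, A(25) → 45
combine 45, D(48) → 93
combine E(49), G(51) → 100
combine C(68), 93 → 161
combine 100, 161 → 261
Huffman total = 20 + 45 + 93 + 100 + 161 + 261 = 680 bits.
Saving = 783 − 680 = 103 bits.

103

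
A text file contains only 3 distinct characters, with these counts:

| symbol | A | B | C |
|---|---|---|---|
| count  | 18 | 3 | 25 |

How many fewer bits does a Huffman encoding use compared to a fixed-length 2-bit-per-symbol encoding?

25

Fixed-length: 2 bits × 46 symbols = 92 bits.
Huffman merges:
combine B(3), A(18) → 21
combine 21, C(25) → 46
Huffman total = 21 + 46 = 67 bits.
Saving = 92 − 67 = 25 bits.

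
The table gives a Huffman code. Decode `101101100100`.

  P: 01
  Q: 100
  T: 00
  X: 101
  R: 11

XXQQ

Read left to right; each codeword is recognised as soon as it completes (prefix code):
  101→X | 101→X | 100→Q | 100→Q
Decoded message: XXQQ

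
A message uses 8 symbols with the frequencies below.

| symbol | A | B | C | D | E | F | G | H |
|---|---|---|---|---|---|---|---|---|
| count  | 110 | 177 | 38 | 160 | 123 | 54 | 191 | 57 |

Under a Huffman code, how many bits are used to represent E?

3

Huffman merges, smallest pair first:
combine C(38), F(54) → 92
combine H(57), 92 → 149
combine A(110), E(123) → 233
combine 149, D(160) → 309
combine B(177), G(191) → 368
combine 233, 309 → 542
combine 368, 542 → 910
E's leaf is at depth 3, giving a 3-bit codeword.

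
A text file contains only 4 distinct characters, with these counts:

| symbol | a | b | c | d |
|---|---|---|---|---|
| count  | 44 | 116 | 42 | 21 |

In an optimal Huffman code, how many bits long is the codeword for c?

Huffman merges, smallest pair first:
d(21) + c(42) → 63
a(44) + 63 → 107
107 + b(116) → 223
The subtree containing c is merged 3 times, so code length = 3.

3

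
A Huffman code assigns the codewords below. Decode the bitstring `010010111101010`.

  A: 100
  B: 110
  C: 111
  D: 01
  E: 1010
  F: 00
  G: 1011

Read left to right; each codeword is recognised as soon as it completes (prefix code):
  01→D | 00→F | 1011→G | 110→B | 1010→E
Decoded message: DFGBE

DFGBE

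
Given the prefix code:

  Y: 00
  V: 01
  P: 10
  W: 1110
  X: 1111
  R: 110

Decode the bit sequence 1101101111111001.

RRXWV

Read left to right; each codeword is recognised as soon as it completes (prefix code):
  110→R | 110→R | 1111→X | 1110→W | 01→V
Decoded message: RRXWV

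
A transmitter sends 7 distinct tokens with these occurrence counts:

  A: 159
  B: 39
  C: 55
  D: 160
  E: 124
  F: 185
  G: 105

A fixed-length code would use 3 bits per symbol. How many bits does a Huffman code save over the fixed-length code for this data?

Fixed-length: 3 bits × 827 symbols = 2481 bits.
Huffman merges:
B(39) + C(55) → 94
94 + G(105) → 199
E(124) + A(159) → 283
D(160) + F(185) → 345
199 + 283 → 482
345 + 482 → 827
Huffman total = 94 + 199 + 283 + 345 + 482 + 827 = 2230 bits.
Saving = 2481 − 2230 = 251 bits.

251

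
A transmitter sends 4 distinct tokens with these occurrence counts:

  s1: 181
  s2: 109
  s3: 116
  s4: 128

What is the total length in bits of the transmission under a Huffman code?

Merge the two smallest weights repeatedly:
combine s2(109), s3(116) → 225
combine s4(128), s1(181) → 309
combine 225, 309 → 534
Each symbol's bit-cost is frequency × depth; summing gives 1068 bits (equivalently 225 + 309 + 534).

1068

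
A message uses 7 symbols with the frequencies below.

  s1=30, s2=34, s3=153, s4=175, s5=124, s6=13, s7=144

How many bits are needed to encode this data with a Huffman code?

1667

Build the Huffman tree bottom-up:
s6(13) + s1(30) → 43
s2(34) + 43 → 77
77 + s5(124) → 201
s7(144) + s3(153) → 297
s4(175) + 201 → 376
297 + 376 → 673
The encoded length is the sum of every internal node's weight: 43 + 77 + 201 + 297 + 376 + 673 = 1667 bits.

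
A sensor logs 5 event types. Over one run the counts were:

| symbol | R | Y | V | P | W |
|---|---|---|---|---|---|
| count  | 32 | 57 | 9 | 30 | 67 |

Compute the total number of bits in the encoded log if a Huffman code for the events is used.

Greedily combine the two least-frequent nodes:
combine V(9), P(30) → 39
combine R(32), 39 → 71
combine Y(57), W(67) → 124
combine 71, 124 → 195
Each symbol's bit-cost is frequency × depth; summing gives 429 bits (equivalently 39 + 71 + 124 + 195).

429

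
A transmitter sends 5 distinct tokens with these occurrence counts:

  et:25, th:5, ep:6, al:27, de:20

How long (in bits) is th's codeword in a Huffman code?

Repeatedly merge the two smallest:
merge th(5) and ep(6): 11
merge 11 and de(20): 31
merge et(25) and al(27): 52
merge 31 and 52: 83
The subtree containing th is merged 3 times, so code length = 3.

3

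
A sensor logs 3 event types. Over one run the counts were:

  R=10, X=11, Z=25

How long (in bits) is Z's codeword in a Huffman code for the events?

Repeatedly merge the two smallest:
merge R(10) and X(11): 21
merge 21 and Z(25): 46
Z is a child of the root — depth 1, so its codeword is a single bit.

1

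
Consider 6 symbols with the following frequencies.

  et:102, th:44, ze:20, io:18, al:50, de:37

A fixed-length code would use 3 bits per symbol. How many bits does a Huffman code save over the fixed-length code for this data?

Fixed-length: 3 bits × 271 symbols = 813 bits.
Huffman merges:
io(18) + ze(20) → 38
de(37) + 38 → 75
th(44) + al(50) → 94
75 + 94 → 169
et(102) + 169 → 271
Huffman total = 38 + 75 + 94 + 169 + 271 = 647 bits.
Saving = 813 − 647 = 166 bits.

166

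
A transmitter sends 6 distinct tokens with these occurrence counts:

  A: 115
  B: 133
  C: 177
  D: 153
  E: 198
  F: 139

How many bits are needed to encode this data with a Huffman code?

2370

Merge the two smallest weights repeatedly:
A(115) + B(133) → 248
F(139) + D(153) → 292
C(177) + E(198) → 375
248 + 292 → 540
375 + 540 → 915
The encoded length is the sum of every internal node's weight: 248 + 292 + 375 + 540 + 915 = 2370 bits.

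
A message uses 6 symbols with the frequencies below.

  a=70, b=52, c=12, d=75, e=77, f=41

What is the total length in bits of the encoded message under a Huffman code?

Merge the two smallest weights repeatedly:
combine c(12), f(41) → 53
combine b(52), 53 → 105
combine a(70), d(75) → 145
combine e(77), 105 → 182
combine 145, 182 → 327
Each symbol's bit-cost is frequency × depth; summing gives 812 bits (equivalently 53 + 105 + 145 + 182 + 327).

812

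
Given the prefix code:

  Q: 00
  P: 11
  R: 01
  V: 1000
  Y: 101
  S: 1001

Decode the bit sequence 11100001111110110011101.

PVRPPYSPR

Read left to right; each codeword is recognised as soon as it completes (prefix code):
  11→P | 1000→V | 01→R | 11→P | 11→P | 101→Y | 1001→S | 11→P | 01→R
Decoded message: PVRPPYSPR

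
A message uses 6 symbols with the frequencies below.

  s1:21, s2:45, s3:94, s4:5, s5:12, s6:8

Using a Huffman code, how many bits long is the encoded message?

360

Merge the two smallest weights repeatedly:
merge s4(5) and s6(8): 13
merge s5(12) and 13: 25
merge s1(21) and 25: 46
merge s2(45) and 46: 91
merge 91 and s3(94): 185
The encoded length is the sum of every internal node's weight: 13 + 25 + 46 + 91 + 185 = 360 bits.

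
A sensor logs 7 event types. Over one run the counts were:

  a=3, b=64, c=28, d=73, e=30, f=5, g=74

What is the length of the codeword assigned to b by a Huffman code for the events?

Huffman merges, smallest pair first:
a(3) + f(5) → 8
8 + c(28) → 36
e(30) + 36 → 66
b(64) + 66 → 130
d(73) + g(74) → 147
130 + 147 → 277
b's leaf is at depth 2, giving a 2-bit codeword.

2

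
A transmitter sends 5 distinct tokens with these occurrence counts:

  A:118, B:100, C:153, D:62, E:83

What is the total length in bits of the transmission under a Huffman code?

Merge the two smallest weights repeatedly:
merge D(62) and E(83): 145
merge B(100) and A(118): 218
merge 145 and C(153): 298
merge 218 and 298: 516
Total encoded bits = sum of merged weights = 145 + 218 + 298 + 516 = 1177.

1177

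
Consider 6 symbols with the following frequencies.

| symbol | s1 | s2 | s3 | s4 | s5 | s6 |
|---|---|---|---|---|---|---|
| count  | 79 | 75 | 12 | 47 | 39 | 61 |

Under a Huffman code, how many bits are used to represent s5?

4

Repeatedly merge the two smallest:
merge s3(12) and s5(39): 51
merge s4(47) and 51: 98
merge s6(61) and s2(75): 136
merge s1(79) and 98: 177
merge 136 and 177: 313
s5 sits 4 levels below the root, so its codeword is 4 bits.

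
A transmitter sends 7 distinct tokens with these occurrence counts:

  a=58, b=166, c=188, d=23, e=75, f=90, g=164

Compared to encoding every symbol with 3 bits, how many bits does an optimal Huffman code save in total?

281

Fixed-length: 3 bits × 764 symbols = 2292 bits.
Huffman merges:
d(23) + a(58) → 81
e(75) + 81 → 156
f(90) + 156 → 246
g(164) + b(166) → 330
c(188) + 246 → 434
330 + 434 → 764
Huffman total = 81 + 156 + 246 + 330 + 434 + 764 = 2011 bits.
Saving = 2292 − 2011 = 281 bits.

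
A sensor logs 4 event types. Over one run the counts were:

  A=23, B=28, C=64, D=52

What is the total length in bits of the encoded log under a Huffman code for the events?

321

Greedily combine the two least-frequent nodes:
A(23) + B(28) → 51
51 + D(52) → 103
C(64) + 103 → 167
The encoded length is the sum of every internal node's weight: 51 + 103 + 167 = 321 bits.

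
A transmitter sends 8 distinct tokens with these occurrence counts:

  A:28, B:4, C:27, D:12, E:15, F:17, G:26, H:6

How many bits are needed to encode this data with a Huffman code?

Merge the two smallest weights repeatedly:
merge B(4) and H(6): 10
merge 10 and D(12): 22
merge E(15) and F(17): 32
merge 22 and G(26): 48
merge C(27) and A(28): 55
merge 32 and 48: 80
merge 55 and 80: 135
Each symbol's bit-cost is frequency × depth; summing gives 382 bits (equivalently 10 + 22 + 32 + 48 + 55 + 80 + 135).

382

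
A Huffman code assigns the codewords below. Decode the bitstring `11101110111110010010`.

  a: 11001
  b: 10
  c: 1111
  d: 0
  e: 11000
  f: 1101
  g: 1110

Read left to right; each codeword is recognised as soon as it completes (prefix code):
  1110→g | 1110→g | 1111→c | 10→b | 0→d | 10→b | 0→d | 10→b
Decoded message: ggcbdbdb

ggcbdbdb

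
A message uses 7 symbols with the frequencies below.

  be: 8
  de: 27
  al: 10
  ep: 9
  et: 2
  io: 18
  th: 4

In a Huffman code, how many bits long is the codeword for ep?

Repeatedly merge the two smallest:
et(2) + th(4) → 6
6 + be(8) → 14
ep(9) + al(10) → 19
14 + io(18) → 32
19 + de(27) → 46
32 + 46 → 78
ep's leaf is at depth 3, giving a 3-bit codeword.

3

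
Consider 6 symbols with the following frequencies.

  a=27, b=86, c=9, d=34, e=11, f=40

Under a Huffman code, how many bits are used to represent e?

Repeatedly merge the two smallest:
c(9) + e(11) → 20
20 + a(27) → 47
d(34) + f(40) → 74
47 + 74 → 121
b(86) + 121 → 207
The subtree containing e is merged 4 times, so code length = 4.

4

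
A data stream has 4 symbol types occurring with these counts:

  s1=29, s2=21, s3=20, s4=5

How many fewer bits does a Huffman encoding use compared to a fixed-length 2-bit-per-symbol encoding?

4

Fixed-length: 2 bits × 75 symbols = 150 bits.
Huffman merges:
combine s4(5), s3(20) → 25
combine s2(21), 25 → 46
combine s1(29), 46 → 75
Huffman total = 25 + 46 + 75 = 146 bits.
Saving = 150 − 146 = 4 bits.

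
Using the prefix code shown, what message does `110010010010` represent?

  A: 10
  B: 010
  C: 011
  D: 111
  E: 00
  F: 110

FBBB

Read left to right; each codeword is recognised as soon as it completes (prefix code):
  110→F | 010→B | 010→B | 010→B
Decoded message: FBBB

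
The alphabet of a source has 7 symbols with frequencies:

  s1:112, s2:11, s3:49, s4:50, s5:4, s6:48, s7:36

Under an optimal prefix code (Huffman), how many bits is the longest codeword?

5

Merge the two lowest-weight nodes at each step:
combine s5(4), s2(11) → 15
combine 15, s7(36) → 51
combine s6(48), s3(49) → 97
combine s4(50), 51 → 101
combine 97, 101 → 198
combine s1(112), 198 → 310
The first pair merged (s5, s2) ends up deepest, at depth 5.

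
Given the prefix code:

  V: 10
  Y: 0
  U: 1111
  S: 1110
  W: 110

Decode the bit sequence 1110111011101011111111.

Read left to right; each codeword is recognised as soon as it completes (prefix code):
  1110→S | 1110→S | 1110→S | 10→V | 1111→U | 1111→U
Decoded message: SSSVUU

SSSVUU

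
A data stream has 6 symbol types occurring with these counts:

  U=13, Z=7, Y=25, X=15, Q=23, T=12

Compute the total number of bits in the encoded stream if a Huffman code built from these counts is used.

237

Merge the two smallest weights repeatedly:
combine Z(7), T(12) → 19
combine U(13), X(15) → 28
combine 19, Q(23) → 42
combine Y(25), 28 → 53
combine 42, 53 → 95
The encoded length is the sum of every internal node's weight: 19 + 28 + 42 + 53 + 95 = 237 bits.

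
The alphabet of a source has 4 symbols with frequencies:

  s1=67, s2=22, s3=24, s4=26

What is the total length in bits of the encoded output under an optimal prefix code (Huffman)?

257

Merge the two smallest weights repeatedly:
merge s2(22) and s3(24): 46
merge s4(26) and 46: 72
merge s1(67) and 72: 139
The encoded length is the sum of every internal node's weight: 46 + 72 + 139 = 257 bits.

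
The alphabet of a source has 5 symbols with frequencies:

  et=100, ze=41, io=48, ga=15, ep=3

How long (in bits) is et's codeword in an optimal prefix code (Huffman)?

Build the tree from the bottom:
ep(3) + ga(15) → 18
18 + ze(41) → 59
io(48) + 59 → 107
et(100) + 107 → 207
et sits one level below the root: a 1-bit codeword.

1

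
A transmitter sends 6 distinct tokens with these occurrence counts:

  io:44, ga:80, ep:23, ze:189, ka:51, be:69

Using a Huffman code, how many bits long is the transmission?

Greedily combine the two least-frequent nodes:
combine ep(23), io(44) → 67
combine ka(51), 67 → 118
combine be(69), ga(80) → 149
combine 118, 149 → 267
combine ze(189), 267 → 456
Total encoded bits = sum of merged weights = 67 + 118 + 149 + 267 + 456 = 1057.

1057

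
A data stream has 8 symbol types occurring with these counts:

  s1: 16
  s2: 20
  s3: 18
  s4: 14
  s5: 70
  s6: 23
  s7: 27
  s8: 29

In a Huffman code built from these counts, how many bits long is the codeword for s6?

Repeatedly merge the two smallest:
combine s4(14), s1(16) → 30
combine s3(18), s2(20) → 38
combine s6(23), s7(27) → 50
combine s8(29), 30 → 59
combine 38, 50 → 88
combine 59, s5(70) → 129
combine 88, 129 → 217
The subtree containing s6 is merged 3 times, so code length = 3.

3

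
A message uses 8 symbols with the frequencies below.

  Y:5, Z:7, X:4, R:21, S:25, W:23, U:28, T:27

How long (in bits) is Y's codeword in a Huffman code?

5

Repeatedly merge the two smallest:
combine X(4), Y(5) → 9
combine Z(7), 9 → 16
combine 16, R(21) → 37
combine W(23), S(25) → 48
combine T(27), U(28) → 55
combine 37, 48 → 85
combine 55, 85 → 140
Y sits 5 levels below the root, so its codeword is 5 bits.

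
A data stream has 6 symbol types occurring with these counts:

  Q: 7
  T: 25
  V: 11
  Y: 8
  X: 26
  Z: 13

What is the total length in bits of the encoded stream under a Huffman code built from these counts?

Merge the two smallest weights repeatedly:
combine Q(7), Y(8) → 15
combine V(11), Z(13) → 24
combine 15, 24 → 39
combine T(25), X(26) → 51
combine 39, 51 → 90
The encoded length is the sum of every internal node's weight: 15 + 24 + 39 + 51 + 90 = 219 bits.

219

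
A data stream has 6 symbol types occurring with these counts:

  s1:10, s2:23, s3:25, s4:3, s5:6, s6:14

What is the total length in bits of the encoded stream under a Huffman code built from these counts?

190

Merge the two smallest weights repeatedly:
merge s4(3) and s5(6): 9
merge 9 and s1(10): 19
merge s6(14) and 19: 33
merge s2(23) and s3(25): 48
merge 33 and 48: 81
Each symbol's bit-cost is frequency × depth; summing gives 190 bits (equivalently 9 + 19 + 33 + 48 + 81).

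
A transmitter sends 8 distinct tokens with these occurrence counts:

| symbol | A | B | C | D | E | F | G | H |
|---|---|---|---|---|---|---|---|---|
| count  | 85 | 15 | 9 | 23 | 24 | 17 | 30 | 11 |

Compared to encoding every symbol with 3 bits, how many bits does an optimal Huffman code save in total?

75

Fixed-length: 3 bits × 214 symbols = 642 bits.
Huffman merges:
C(9) + H(11) → 20
B(15) + F(17) → 32
20 + D(23) → 43
E(24) + G(30) → 54
32 + 43 → 75
54 + 75 → 129
A(85) + 129 → 214
Huffman total = 20 + 32 + 43 + 54 + 75 + 129 + 214 = 567 bits.
Saving = 642 − 567 = 75 bits.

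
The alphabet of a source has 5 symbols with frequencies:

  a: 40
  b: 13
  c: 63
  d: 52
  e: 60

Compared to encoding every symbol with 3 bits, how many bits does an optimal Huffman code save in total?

175

Fixed-length: 3 bits × 228 symbols = 684 bits.
Huffman merges:
combine b(13), a(40) → 53
combine d(52), 53 → 105
combine e(60), c(63) → 123
combine 105, 123 → 228
Huffman total = 53 + 105 + 123 + 228 = 509 bits.
Saving = 684 − 509 = 175 bits.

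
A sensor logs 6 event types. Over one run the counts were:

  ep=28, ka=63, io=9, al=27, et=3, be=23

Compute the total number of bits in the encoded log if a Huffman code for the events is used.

Build the Huffman tree bottom-up:
et(3) + io(9) → 12
12 + be(23) → 35
al(27) + ep(28) → 55
35 + 55 → 90
ka(63) + 90 → 153
Total encoded bits = sum of merged weights = 12 + 35 + 55 + 90 + 153 = 345.

345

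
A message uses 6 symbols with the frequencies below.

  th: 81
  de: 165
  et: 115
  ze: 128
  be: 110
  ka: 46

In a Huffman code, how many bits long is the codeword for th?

Repeatedly merge the two smallest:
ka(46) + th(81) → 127
be(110) + et(115) → 225
127 + ze(128) → 255
de(165) + 225 → 390
255 + 390 → 645
th sits 3 levels below the root, so its codeword is 3 bits.

3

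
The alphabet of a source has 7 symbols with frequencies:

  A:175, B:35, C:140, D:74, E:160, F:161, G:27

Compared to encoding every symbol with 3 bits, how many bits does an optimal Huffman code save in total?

298

Fixed-length: 3 bits × 772 symbols = 2316 bits.
Huffman merges:
G(27) + B(35) → 62
62 + D(74) → 136
136 + C(140) → 276
E(160) + F(161) → 321
A(175) + 276 → 451
321 + 451 → 772
Huffman total = 62 + 136 + 276 + 321 + 451 + 772 = 2018 bits.
Saving = 2316 − 2018 = 298 bits.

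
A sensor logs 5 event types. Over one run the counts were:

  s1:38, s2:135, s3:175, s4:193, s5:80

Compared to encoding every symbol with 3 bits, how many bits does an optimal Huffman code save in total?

503

Fixed-length: 3 bits × 621 symbols = 1863 bits.
Huffman merges:
s1(38) + s5(80) → 118
118 + s2(135) → 253
s3(175) + s4(193) → 368
253 + 368 → 621
Huffman total = 118 + 253 + 368 + 621 = 1360 bits.
Saving = 1863 − 1360 = 503 bits.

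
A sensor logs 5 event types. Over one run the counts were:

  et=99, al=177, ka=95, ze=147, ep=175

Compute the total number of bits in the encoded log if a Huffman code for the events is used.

Greedily combine the two least-frequent nodes:
combine ka(95), et(99) → 194
combine ze(147), ep(175) → 322
combine al(177), 194 → 371
combine 322, 371 → 693
Total encoded bits = sum of merged weights = 194 + 322 + 371 + 693 = 1580.

1580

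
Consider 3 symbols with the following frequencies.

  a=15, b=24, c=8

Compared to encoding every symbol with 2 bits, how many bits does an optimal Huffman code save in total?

24

Fixed-length: 2 bits × 47 symbols = 94 bits.
Huffman merges:
combine c(8), a(15) → 23
combine 23, b(24) → 47
Huffman total = 23 + 47 = 70 bits.
Saving = 94 − 70 = 24 bits.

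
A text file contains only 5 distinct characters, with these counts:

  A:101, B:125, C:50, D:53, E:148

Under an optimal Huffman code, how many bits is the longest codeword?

3

Merge the two lowest-weight nodes at each step:
combine C(50), D(53) → 103
combine A(101), 103 → 204
combine B(125), E(148) → 273
combine 204, 273 → 477
The first pair merged (C, D) ends up deepest, at depth 3.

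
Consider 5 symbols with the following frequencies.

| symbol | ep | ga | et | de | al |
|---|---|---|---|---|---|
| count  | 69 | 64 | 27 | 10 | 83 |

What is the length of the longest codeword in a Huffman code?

3

Merge the two lowest-weight nodes at each step:
combine de(10), et(27) → 37
combine 37, ga(64) → 101
combine ep(69), al(83) → 152
combine 101, 152 → 253
The first pair merged (de, et) ends up deepest, at depth 3.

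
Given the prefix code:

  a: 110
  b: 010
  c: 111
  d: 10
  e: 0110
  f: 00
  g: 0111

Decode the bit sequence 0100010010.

bfdb

Read left to right; each codeword is recognised as soon as it completes (prefix code):
  010→b | 00→f | 10→d | 010→b
Decoded message: bfdb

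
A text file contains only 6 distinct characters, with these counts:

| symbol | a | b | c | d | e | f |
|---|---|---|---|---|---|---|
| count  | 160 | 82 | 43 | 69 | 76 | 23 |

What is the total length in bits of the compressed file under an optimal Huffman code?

1105

Greedily combine the two least-frequent nodes:
f(23) + c(43) → 66
66 + d(69) → 135
e(76) + b(82) → 158
135 + 158 → 293
a(160) + 293 → 453
The encoded length is the sum of every internal node's weight: 66 + 135 + 158 + 293 + 453 = 1105 bits.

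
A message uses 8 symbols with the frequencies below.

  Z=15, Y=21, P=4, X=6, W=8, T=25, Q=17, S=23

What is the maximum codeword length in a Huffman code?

Merge the two lowest-weight nodes at each step:
merge P(4) and X(6): 10
merge W(8) and 10: 18
merge Z(15) and Q(17): 32
merge 18 and Y(21): 39
merge S(23) and T(25): 48
merge 32 and 39: 71
merge 48 and 71: 119
Maximum depth reached is 5.

5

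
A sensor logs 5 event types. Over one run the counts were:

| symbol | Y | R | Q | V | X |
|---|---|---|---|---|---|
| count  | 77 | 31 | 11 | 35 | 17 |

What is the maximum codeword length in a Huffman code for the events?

Merge the two lowest-weight nodes at each step:
combine Q(11), X(17) → 28
combine 28, R(31) → 59
combine V(35), 59 → 94
combine Y(77), 94 → 171
The first pair merged (Q, X) ends up deepest, at depth 4.

4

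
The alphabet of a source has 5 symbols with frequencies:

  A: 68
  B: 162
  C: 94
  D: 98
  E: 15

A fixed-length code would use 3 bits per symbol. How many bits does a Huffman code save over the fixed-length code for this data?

354

Fixed-length: 3 bits × 437 symbols = 1311 bits.
Huffman merges:
E(15) + A(68) → 83
83 + C(94) → 177
D(98) + B(162) → 260
177 + 260 → 437
Huffman total = 83 + 177 + 260 + 437 = 957 bits.
Saving = 1311 − 957 = 354 bits.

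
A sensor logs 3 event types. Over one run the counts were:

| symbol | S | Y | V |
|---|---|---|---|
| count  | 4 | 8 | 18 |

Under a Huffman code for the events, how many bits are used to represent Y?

2

Build the tree from the bottom:
S(4) + Y(8) → 12
12 + V(18) → 30
Y's leaf is at depth 2, giving a 2-bit codeword.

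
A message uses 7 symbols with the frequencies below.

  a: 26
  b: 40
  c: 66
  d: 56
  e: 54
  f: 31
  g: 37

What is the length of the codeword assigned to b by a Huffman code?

3

Build the tree from the bottom:
merge a(26) and f(31): 57
merge g(37) and b(40): 77
merge e(54) and d(56): 110
merge 57 and c(66): 123
merge 77 and 110: 187
merge 123 and 187: 310
b sits 3 levels below the root, so its codeword is 3 bits.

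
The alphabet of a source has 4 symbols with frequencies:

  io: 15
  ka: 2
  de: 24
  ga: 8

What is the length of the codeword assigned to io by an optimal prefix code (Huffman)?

2

Build the tree from the bottom:
ka(2) + ga(8) → 10
10 + io(15) → 25
de(24) + 25 → 49
io sits 2 levels below the root, so its codeword is 2 bits.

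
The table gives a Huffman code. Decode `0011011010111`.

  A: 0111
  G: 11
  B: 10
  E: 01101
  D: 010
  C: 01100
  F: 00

FGEA

Read left to right; each codeword is recognised as soon as it completes (prefix code):
  00→F | 11→G | 01101→E | 0111→A
Decoded message: FGEA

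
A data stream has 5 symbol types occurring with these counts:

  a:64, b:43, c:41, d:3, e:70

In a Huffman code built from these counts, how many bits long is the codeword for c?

3

Repeatedly merge the two smallest:
merge d(3) and c(41): 44
merge b(43) and 44: 87
merge a(64) and e(70): 134
merge 87 and 134: 221
c's leaf is at depth 3, giving a 3-bit codeword.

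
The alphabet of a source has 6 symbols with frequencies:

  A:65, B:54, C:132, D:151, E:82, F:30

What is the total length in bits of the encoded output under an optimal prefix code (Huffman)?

1259

Build the Huffman tree bottom-up:
combine F(30), B(54) → 84
combine A(65), E(82) → 147
combine 84, C(132) → 216
combine 147, D(151) → 298
combine 216, 298 → 514
Total encoded bits = sum of merged weights = 84 + 147 + 216 + 298 + 514 = 1259.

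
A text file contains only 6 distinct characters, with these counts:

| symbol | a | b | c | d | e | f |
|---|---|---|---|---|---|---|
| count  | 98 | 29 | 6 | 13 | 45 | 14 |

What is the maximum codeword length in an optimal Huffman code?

5

Merge the two lowest-weight nodes at each step:
combine c(6), d(13) → 19
combine f(14), 19 → 33
combine b(29), 33 → 62
combine e(45), 62 → 107
combine a(98), 107 → 205
The first pair merged (c, d) ends up deepest, at depth 5.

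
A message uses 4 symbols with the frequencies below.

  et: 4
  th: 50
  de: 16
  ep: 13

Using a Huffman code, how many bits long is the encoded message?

Merge the two smallest weights repeatedly:
merge et(4) and ep(13): 17
merge de(16) and 17: 33
merge 33 and th(50): 83
Total encoded bits = sum of merged weights = 17 + 33 + 83 = 133.

133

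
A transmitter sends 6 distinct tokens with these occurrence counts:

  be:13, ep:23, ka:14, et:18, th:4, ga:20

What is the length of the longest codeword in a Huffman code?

4

Merge the two lowest-weight nodes at each step:
merge th(4) and be(13): 17
merge ka(14) and 17: 31
merge et(18) and ga(20): 38
merge ep(23) and 31: 54
merge 38 and 54: 92
The first pair merged (th, be) ends up deepest, at depth 4.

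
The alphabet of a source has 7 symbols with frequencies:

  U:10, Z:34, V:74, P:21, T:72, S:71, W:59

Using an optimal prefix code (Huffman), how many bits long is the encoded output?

902

Build the Huffman tree bottom-up:
merge U(10) and P(21): 31
merge 31 and Z(34): 65
merge W(59) and 65: 124
merge S(71) and T(72): 143
merge V(74) and 124: 198
merge 143 and 198: 341
Each symbol's bit-cost is frequency × depth; summing gives 902 bits (equivalently 31 + 65 + 124 + 143 + 198 + 341).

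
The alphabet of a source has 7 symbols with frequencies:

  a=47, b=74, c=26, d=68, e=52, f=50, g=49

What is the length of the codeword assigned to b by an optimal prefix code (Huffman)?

Huffman merges, smallest pair first:
combine c(26), a(47) → 73
combine g(49), f(50) → 99
combine e(52), d(68) → 120
combine 73, b(74) → 147
combine 99, 120 → 219
combine 147, 219 → 366
b's leaf is at depth 2, giving a 2-bit codeword.

2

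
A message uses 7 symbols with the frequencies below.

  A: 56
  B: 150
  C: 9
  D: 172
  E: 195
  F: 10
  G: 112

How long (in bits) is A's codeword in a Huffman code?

4

Huffman merges, smallest pair first:
combine C(9), F(10) → 19
combine 19, A(56) → 75
combine 75, G(112) → 187
combine B(150), D(172) → 322
combine 187, E(195) → 382
combine 322, 382 → 704
A sits 4 levels below the root, so its codeword is 4 bits.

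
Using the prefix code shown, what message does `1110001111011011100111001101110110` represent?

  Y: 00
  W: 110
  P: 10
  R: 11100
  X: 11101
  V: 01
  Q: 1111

RVXPRRWXP

Read left to right; each codeword is recognised as soon as it completes (prefix code):
  11100→R | 01→V | 11101→X | 10→P | 11100→R | 11100→R | 110→W | 11101→X | 10→P
Decoded message: RVXPRRWXP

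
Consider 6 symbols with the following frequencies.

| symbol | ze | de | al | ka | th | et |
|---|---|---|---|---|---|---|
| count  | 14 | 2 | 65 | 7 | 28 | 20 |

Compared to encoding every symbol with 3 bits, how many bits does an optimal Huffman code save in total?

126

Fixed-length: 3 bits × 136 symbols = 408 bits.
Huffman merges:
combine de(2), ka(7) → 9
combine 9, ze(14) → 23
combine et(20), 23 → 43
combine th(28), 43 → 71
combine al(65), 71 → 136
Huffman total = 9 + 23 + 43 + 71 + 136 = 282 bits.
Saving = 408 − 282 = 126 bits.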